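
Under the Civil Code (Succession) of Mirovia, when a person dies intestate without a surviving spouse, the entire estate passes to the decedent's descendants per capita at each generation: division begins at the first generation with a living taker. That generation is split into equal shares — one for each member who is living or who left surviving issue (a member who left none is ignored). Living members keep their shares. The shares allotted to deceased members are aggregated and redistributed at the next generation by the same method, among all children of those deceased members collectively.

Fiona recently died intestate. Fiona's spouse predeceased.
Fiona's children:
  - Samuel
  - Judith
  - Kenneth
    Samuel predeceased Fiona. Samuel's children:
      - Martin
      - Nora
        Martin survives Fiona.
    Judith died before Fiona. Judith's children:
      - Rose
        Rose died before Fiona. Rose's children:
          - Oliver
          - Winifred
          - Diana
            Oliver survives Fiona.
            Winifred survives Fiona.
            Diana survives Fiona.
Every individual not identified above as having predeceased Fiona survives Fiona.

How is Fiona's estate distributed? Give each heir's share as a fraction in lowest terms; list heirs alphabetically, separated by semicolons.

Diana 2/27; Kenneth 1/3; Martin 2/9; Nora 2/9; Oliver 2/27; Winifred 2/27

There is no surviving spouse, so the entire estate passes to Fiona's descendants per capita at each generation.
At generation 1 (Samuel, Judith, Kenneth) there are 3 shares of (1)/3 = 1/3 each.
Living: Kenneth — each takes 1/3.
Deceased: Samuel and Judith. Their combined 2/3 is pooled and carried to generation 2.
At generation 2 (Martin, Nora, Rose) there are 3 shares of (2/3)/3 = 2/9 each.
Living: Martin and Nora — each takes 2/9.
Deceased: Rose. That 2/9 share is carried to generation 3.
At generation 3 (Oliver, Winifred, Diana) there are 3 shares of (2/9)/3 = 2/27 each.
Living: Oliver, Winifred, and Diana — each takes 2/27.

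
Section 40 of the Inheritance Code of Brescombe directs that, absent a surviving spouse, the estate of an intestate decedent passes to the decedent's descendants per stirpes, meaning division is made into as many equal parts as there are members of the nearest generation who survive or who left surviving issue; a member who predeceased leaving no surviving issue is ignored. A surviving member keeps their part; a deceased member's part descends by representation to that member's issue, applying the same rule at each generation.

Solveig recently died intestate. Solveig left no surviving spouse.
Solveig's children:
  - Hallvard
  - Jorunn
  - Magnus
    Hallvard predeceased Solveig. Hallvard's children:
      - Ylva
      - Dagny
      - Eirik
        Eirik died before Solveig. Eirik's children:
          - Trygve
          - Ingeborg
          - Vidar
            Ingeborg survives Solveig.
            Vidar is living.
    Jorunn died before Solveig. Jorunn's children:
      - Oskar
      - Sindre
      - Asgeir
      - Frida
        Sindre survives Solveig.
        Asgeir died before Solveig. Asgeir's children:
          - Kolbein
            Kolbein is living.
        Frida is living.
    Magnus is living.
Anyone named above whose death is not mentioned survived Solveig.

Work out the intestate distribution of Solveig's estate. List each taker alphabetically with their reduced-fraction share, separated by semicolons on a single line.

Dagny 1/9; Frida 1/12; Ingeborg 1/27; Kolbein 1/12; Magnus 1/3; Oskar 1/12; Sindre 1/12; Trygve 1/27; Vidar 1/27; Ylva 1/9

There is no surviving spouse, so the entire estate passes to Solveig's descendants per stirpes.
The estate is divided into 3 equal shares of 1/3 among Hallvard, Jorunn, Magnus.
Hallvard predeceased; the 1/3 allotted to Hallvard's branch passes to Hallvard's issue by representation.
The 1/3 is divided into 3 equal shares of 1/9 among Ylva, Dagny, Eirik.
Ylva is living and takes 1/9.
Dagny is living and takes 1/9.
Eirik predeceased; the 1/9 allotted to Eirik's branch passes to Eirik's issue by representation.
The 1/9 is divided into 3 equal shares of 1/27 among Trygve, Ingeborg, Vidar.
Trygve is living and takes 1/27.
Ingeborg is living and takes 1/27.
Vidar is living and takes 1/27.
Jorunn predeceased; the 1/3 allotted to Jorunn's branch passes to Jorunn's issue by representation.
The 1/3 is divided into 4 equal shares of 1/12 among Oskar, Sindre, Asgeir, Frida.
Oskar is living and takes 1/12.
Sindre is living and takes 1/12.
Asgeir predeceased; the 1/12 allotted to Asgeir's branch passes to Asgeir's issue by representation.
Kolbein is the sole taker at this level and receives the full 1/12.
Frida is living and takes 1/12.
Magnus is living and takes 1/3.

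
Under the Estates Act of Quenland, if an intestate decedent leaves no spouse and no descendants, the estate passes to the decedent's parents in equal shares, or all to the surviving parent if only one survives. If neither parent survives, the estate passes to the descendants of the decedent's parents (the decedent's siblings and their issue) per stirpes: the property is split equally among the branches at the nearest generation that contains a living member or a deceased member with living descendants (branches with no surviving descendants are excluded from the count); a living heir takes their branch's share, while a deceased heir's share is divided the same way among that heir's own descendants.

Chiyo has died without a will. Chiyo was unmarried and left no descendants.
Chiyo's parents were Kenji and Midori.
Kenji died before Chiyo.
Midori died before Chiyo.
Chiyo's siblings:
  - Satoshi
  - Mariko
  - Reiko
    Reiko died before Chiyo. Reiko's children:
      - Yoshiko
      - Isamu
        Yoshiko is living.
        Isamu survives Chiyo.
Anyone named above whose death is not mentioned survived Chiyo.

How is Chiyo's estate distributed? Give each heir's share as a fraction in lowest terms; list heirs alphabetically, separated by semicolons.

Isamu 1/6; Mariko 1/3; Satoshi 1/3; Yoshiko 1/6

Neither parent survives and there are no descendants, so the estate passes to Chiyo's siblings and their issue per stirpes.
The estate is divided into 3 equal shares of 1/3 among Satoshi, Mariko, Reiko.
Satoshi is living and takes 1/3.
Mariko is living and takes 1/3.
Reiko predeceased; the 1/3 allotted to Reiko's branch passes to Reiko's issue by representation.
The 1/3 is divided into 2 equal shares of 1/6 among Yoshiko, Isamu.
Yoshiko is living and takes 1/6.
Isamu is living and takes 1/6.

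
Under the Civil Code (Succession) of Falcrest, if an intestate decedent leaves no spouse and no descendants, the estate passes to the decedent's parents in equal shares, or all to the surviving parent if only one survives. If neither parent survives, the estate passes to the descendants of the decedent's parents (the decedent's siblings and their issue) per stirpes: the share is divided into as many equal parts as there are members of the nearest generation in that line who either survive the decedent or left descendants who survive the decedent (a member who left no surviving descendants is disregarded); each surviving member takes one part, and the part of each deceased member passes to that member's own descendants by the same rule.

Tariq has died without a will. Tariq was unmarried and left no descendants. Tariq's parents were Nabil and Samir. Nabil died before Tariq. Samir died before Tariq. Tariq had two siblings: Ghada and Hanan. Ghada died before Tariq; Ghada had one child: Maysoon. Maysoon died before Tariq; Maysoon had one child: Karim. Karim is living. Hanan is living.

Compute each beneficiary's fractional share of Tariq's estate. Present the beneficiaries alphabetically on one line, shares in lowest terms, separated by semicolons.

Hanan 1/2; Karim 1/2

Neither parent survives and there are no descendants, so the estate passes to Tariq's siblings and their issue per stirpes.
The estate is divided into 2 equal shares of 1/2 among Ghada, Hanan.
Ghada predeceased; the 1/2 allotted to Ghada's branch passes to Ghada's issue by representation.
Maysoon's line is the sole branch at this level, so the full 1/2 passes to Maysoon's issue by representation.
Karim is the sole taker at this level and receives the full 1/2.
Hanan is living and takes 1/2.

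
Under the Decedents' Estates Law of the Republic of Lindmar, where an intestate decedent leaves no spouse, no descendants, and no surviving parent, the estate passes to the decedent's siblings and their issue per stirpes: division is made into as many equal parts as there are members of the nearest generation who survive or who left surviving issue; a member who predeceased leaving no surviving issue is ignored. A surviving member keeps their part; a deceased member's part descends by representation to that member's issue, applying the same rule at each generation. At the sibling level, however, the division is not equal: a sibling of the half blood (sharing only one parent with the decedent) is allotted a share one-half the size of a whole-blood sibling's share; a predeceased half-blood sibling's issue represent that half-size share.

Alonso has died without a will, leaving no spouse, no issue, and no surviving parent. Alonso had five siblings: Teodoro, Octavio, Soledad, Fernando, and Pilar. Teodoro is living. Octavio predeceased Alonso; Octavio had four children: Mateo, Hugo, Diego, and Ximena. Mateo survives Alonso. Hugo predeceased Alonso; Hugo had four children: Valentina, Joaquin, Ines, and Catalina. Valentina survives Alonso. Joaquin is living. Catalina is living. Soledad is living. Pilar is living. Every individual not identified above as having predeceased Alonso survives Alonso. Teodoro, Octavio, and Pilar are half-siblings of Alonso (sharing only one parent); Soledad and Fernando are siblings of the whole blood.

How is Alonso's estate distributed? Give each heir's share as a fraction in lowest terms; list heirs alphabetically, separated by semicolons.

No spouse, descendants, or parent survives, so the estate passes to Alonso's siblings per stirpes.
Half-blood siblings count for one-half the weight of whole-blood siblings at the initial division.
Dividing 1 in proportion to weights (total weight 7/2): Teodoro (weight 1/2) → 1/7; Octavio (weight 1/2) → 1/7; Soledad (weight 1) → 2/7; Fernando (weight 1) → 2/7; Pilar (weight 1/2) → 1/7.
Teodoro is living and takes 1/7.
Octavio predeceased; the 1/7 allotted to Octavio's branch passes to Octavio's issue by representation.
The 1/7 is divided into 4 equal shares of 1/28 among Mateo, Hugo, Diego, Ximena.
Mateo is living and takes 1/28.
Hugo predeceased; the 1/28 allotted to Hugo's branch passes to Hugo's issue by representation.
The 1/28 is divided into 4 equal shares of 1/112 among Valentina, Joaquin, Ines, Catalina.
Valentina is living and takes 1/112.
Joaquin is living and takes 1/112.
Ines is living and takes 1/112.
Catalina is living and takes 1/112.
Diego is living and takes 1/28.
Ximena is living and takes 1/28.
Soledad is living and takes 2/7.
Fernando is living and takes 2/7.
Pilar is living and takes 1/7.

Catalina 1/112; Diego 1/28; Fernando 2/7; Ines 1/112; Joaquin 1/112; Mateo 1/28; Pilar 1/7; Soledad 2/7; Teodoro 1/7; Valentina 1/112; Ximena 1/28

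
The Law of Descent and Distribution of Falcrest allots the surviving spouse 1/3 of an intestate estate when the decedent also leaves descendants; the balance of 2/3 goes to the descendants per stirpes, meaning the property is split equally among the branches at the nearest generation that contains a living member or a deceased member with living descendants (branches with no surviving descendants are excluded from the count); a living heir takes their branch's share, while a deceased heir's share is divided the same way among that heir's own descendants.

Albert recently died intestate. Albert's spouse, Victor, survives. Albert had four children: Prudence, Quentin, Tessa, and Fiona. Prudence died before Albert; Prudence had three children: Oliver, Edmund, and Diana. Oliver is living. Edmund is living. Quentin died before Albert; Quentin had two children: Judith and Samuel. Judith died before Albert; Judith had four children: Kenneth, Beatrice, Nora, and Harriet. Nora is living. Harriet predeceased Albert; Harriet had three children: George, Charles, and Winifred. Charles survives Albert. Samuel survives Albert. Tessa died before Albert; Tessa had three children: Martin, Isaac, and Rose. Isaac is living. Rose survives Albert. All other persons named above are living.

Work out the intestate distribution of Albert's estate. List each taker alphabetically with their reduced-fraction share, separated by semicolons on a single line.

Victor, as surviving spouse, takes 1/3.
The remaining 2/3 passes to Albert's descendants per stirpes.
The 2/3 is divided into 4 equal shares of 1/6 among Prudence, Quentin, Tessa, Fiona.
Prudence predeceased; the 1/6 allotted to Prudence's branch passes to Prudence's issue by representation.
The 1/6 is divided into 3 equal shares of 1/18 among Oliver, Edmund, Diana.
Oliver is living and takes 1/18.
Edmund is living and takes 1/18.
Diana is living and takes 1/18.
Quentin predeceased; the 1/6 allotted to Quentin's branch passes to Quentin's issue by representation.
The 1/6 is divided into 2 equal shares of 1/12 among Judith, Samuel.
Judith predeceased; the 1/12 allotted to Judith's branch passes to Judith's issue by representation.
The 1/12 is divided into 4 equal shares of 1/48 among Kenneth, Beatrice, Nora, Harriet.
Kenneth is living and takes 1/48.
Beatrice is living and takes 1/48.
Nora is living and takes 1/48.
Harriet predeceased; the 1/48 allotted to Harriet's branch passes to Harriet's issue by representation.
The 1/48 is divided into 3 equal shares of 1/144 among George, Charles, Winifred.
George is living and takes 1/144.
Charles is living and takes 1/144.
Winifred is living and takes 1/144.
Samuel is living and takes 1/12.
Tessa predeceased; the 1/6 allotted to Tessa's branch passes to Tessa's issue by representation.
The 1/6 is divided into 3 equal shares of 1/18 among Martin, Isaac, Rose.
Martin is living and takes 1/18.
Isaac is living and takes 1/18.
Rose is living and takes 1/18.
Fiona is living and takes 1/6.

Beatrice 1/48; Charles 1/144; Diana 1/18; Edmund 1/18; Fiona 1/6; George 1/144; Isaac 1/18; Kenneth 1/48; Martin 1/18; Nora 1/48; Oliver 1/18; Rose 1/18; Samuel 1/12; Victor 1/3; Winifred 1/144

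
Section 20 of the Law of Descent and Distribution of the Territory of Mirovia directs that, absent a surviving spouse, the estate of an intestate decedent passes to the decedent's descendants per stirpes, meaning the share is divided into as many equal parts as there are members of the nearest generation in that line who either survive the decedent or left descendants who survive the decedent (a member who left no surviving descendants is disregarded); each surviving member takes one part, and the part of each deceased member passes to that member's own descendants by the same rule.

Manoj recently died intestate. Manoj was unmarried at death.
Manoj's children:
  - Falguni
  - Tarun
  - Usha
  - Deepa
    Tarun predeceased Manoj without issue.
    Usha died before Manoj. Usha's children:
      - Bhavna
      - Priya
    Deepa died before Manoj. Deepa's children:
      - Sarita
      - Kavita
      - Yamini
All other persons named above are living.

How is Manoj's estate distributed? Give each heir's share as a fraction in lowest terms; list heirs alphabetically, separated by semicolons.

Bhavna 1/6; Falguni 1/3; Kavita 1/9; Priya 1/6; Sarita 1/9; Yamini 1/9

There is no surviving spouse, so the entire estate passes to Manoj's descendants per stirpes.
Tarun left no surviving issue, so that branch lapses and is disregarded.
The estate is divided into 3 equal shares of 1/3 among Falguni, Usha, Deepa.
Falguni is living and takes 1/3.
Usha predeceased; the 1/3 allotted to Usha's branch passes to Usha's issue by representation.
The 1/3 is divided into 2 equal shares of 1/6 among Bhavna, Priya.
Bhavna is living and takes 1/6.
Priya is living and takes 1/6.
Deepa predeceased; the 1/3 allotted to Deepa's branch passes to Deepa's issue by representation.
The 1/3 is divided into 3 equal shares of 1/9 among Sarita, Kavita, Yamini.
Sarita is living and takes 1/9.
Kavita is living and takes 1/9.
Yamini is living and takes 1/9.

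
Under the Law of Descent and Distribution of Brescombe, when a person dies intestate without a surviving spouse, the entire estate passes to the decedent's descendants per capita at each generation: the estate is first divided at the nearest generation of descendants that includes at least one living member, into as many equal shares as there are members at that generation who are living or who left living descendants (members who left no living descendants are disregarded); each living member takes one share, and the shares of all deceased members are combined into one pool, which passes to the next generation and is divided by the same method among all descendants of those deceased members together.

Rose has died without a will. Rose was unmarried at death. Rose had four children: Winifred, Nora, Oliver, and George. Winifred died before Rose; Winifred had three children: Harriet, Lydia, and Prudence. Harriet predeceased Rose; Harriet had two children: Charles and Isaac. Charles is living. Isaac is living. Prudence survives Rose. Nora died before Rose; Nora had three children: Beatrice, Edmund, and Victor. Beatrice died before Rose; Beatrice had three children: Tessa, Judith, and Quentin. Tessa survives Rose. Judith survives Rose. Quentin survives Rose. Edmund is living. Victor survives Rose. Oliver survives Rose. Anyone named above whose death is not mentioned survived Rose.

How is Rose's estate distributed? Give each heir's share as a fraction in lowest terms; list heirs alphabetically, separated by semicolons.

There is no surviving spouse, so the entire estate passes to Rose's descendants per capita at each generation.
At generation 1 (Winifred, Nora, Oliver, George) there are 4 shares of (1)/4 = 1/4 each.
Living: Oliver and George — each takes 1/4.
Deceased: Winifred and Nora. Their combined 1/2 is pooled and carried to generation 2.
At generation 2 (Harriet, Lydia, Prudence, Beatrice, Edmund, Victor) there are 6 shares of (1/2)/6 = 1/12 each.
Living: Lydia, Prudence, Edmund, and Victor — each takes 1/12.
Deceased: Harriet and Beatrice. Their combined 1/6 is pooled and carried to generation 3.
At generation 3 (Charles, Isaac, Tessa, Judith, Quentin) there are 5 shares of (1/6)/5 = 1/30 each.
Living: Charles, Isaac, Tessa, Judith, and Quentin — each takes 1/30.

Charles 1/30; Edmund 1/12; George 1/4; Isaac 1/30; Judith 1/30; Lydia 1/12; Oliver 1/4; Prudence 1/12; Quentin 1/30; Tessa 1/30; Victor 1/12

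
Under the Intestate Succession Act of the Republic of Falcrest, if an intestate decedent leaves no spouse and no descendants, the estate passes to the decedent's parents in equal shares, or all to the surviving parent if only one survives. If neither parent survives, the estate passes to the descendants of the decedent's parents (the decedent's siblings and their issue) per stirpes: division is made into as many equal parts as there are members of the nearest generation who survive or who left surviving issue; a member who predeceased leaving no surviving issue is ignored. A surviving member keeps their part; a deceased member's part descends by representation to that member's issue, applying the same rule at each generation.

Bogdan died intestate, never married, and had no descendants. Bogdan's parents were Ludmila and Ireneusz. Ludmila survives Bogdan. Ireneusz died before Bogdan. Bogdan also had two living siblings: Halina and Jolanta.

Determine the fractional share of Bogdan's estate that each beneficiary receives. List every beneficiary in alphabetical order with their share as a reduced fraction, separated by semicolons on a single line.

Ludmila 1

Only one parent, Ludmila, survives, so Ludmila takes the entire estate. The siblings take nothing because a surviving parent has priority.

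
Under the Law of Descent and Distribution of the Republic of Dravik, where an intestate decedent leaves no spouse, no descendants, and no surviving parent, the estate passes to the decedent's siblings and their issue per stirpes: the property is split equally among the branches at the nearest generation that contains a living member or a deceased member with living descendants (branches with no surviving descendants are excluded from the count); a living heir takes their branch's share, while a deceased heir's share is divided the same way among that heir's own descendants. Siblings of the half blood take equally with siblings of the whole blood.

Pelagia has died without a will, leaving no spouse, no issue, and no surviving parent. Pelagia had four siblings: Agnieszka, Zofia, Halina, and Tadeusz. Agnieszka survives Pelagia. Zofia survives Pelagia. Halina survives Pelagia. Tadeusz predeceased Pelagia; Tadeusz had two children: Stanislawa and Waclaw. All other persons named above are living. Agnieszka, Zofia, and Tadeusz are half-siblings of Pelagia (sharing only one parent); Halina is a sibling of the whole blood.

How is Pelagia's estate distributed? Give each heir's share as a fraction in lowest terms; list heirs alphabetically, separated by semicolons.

Agnieszka 1/4; Halina 1/4; Stanislawa 1/8; Waclaw 1/8; Zofia 1/4

No spouse, descendants, or parent survives, so the estate passes to Pelagia's siblings per stirpes.
Half-blood and whole-blood siblings take equally under the stated rule.
The estate is divided into 4 equal shares of 1/4 among Agnieszka, Zofia, Halina, Tadeusz.
Agnieszka is living and takes 1/4.
Zofia is living and takes 1/4.
Halina is living and takes 1/4.
Tadeusz predeceased; the 1/4 allotted to Tadeusz's branch passes to Tadeusz's issue by representation.
The 1/4 is divided into 2 equal shares of 1/8 among Stanislawa, Waclaw.
Stanislawa is living and takes 1/8.
Waclaw is living and takes 1/8.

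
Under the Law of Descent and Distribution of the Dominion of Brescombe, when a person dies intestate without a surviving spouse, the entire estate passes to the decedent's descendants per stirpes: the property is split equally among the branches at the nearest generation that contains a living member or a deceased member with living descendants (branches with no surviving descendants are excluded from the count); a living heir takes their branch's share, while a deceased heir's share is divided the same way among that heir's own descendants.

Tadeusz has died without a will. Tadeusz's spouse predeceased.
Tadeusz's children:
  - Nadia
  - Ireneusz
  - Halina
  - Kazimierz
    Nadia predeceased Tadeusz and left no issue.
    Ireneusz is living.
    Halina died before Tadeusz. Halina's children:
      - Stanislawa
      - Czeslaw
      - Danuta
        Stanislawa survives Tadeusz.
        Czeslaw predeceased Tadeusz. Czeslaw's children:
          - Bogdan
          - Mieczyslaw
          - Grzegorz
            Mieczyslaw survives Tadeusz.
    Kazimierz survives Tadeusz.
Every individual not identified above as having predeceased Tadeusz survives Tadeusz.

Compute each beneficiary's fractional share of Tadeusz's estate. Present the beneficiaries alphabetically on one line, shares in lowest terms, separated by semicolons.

Bogdan 1/27; Danuta 1/9; Grzegorz 1/27; Ireneusz 1/3; Kazimierz 1/3; Mieczyslaw 1/27; Stanislawa 1/9

There is no surviving spouse, so the entire estate passes to Tadeusz's descendants per stirpes.
Nadia left no surviving issue, so that branch lapses and is disregarded.
The estate is divided into 3 equal shares of 1/3 among Ireneusz, Halina, Kazimierz.
Ireneusz is living and takes 1/3.
Halina predeceased; the 1/3 allotted to Halina's branch passes to Halina's issue by representation.
The 1/3 is divided into 3 equal shares of 1/9 among Stanislawa, Czeslaw, Danuta.
Stanislawa is living and takes 1/9.
Czeslaw predeceased; the 1/9 allotted to Czeslaw's branch passes to Czeslaw's issue by representation.
The 1/9 is divided into 3 equal shares of 1/27 among Bogdan, Mieczyslaw, Grzegorz.
Bogdan is living and takes 1/27.
Mieczyslaw is living and takes 1/27.
Grzegorz is living and takes 1/27.
Danuta is living and takes 1/9.
Kazimierz is living and takes 1/3.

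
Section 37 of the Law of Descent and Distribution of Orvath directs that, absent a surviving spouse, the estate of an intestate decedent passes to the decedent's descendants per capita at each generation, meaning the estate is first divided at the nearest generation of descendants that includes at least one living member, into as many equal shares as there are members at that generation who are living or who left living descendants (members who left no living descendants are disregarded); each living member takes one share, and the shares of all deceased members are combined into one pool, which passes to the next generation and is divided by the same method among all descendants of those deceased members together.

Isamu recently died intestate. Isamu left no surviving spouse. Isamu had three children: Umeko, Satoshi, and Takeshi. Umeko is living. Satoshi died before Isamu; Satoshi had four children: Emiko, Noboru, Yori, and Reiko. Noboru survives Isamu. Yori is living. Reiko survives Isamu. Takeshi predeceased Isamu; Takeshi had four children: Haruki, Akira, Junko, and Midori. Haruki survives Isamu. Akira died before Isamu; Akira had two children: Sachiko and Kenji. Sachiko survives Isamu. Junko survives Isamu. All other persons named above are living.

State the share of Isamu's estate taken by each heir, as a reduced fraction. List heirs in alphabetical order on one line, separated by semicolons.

There is no surviving spouse, so the entire estate passes to Isamu's descendants per capita at each generation.
At generation 1 (Umeko, Satoshi, Takeshi) there are 3 shares of (1)/3 = 1/3 each.
Living: Umeko — each takes 1/3.
Deceased: Satoshi and Takeshi. Their combined 2/3 is pooled and carried to generation 2.
At generation 2 (Emiko, Noboru, Yori, Reiko, Haruki, Akira, Junko, Midori) there are 8 shares of (2/3)/8 = 1/12 each.
Living: Emiko, Noboru, Yori, Reiko, Haruki, Junko, and Midori — each takes 1/12.
Deceased: Akira. That 1/12 share is carried to generation 3.
At generation 3 (Sachiko, Kenji) there are 2 shares of (1/12)/2 = 1/24 each.
Living: Sachiko and Kenji — each takes 1/24.

Emiko 1/12; Haruki 1/12; Junko 1/12; Kenji 1/24; Midori 1/12; Noboru 1/12; Reiko 1/12; Sachiko 1/24; Umeko 1/3; Yori 1/12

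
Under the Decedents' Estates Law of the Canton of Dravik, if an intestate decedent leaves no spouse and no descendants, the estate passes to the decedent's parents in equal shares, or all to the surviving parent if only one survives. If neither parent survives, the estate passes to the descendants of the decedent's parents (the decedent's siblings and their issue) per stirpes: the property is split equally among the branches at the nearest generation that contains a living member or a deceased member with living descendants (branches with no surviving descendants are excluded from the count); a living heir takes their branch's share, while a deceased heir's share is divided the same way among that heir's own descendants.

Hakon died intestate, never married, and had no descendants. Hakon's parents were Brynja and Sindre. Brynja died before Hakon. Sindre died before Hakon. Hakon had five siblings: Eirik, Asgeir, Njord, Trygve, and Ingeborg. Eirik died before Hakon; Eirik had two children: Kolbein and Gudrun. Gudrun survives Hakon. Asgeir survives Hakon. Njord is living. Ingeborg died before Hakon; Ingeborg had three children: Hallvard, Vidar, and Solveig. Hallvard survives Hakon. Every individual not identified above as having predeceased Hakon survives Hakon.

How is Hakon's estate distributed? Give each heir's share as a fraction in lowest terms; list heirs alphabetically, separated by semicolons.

Neither parent survives and there are no descendants, so the estate passes to Hakon's siblings and their issue per stirpes.
The estate is divided into 5 equal shares of 1/5 among Eirik, Asgeir, Njord, Trygve, Ingeborg.
Eirik predeceased; the 1/5 allotted to Eirik's branch passes to Eirik's issue by representation.
The 1/5 is divided into 2 equal shares of 1/10 among Kolbein, Gudrun.
Kolbein is living and takes 1/10.
Gudrun is living and takes 1/10.
Asgeir is living and takes 1/5.
Njord is living and takes 1/5.
Trygve is living and takes 1/5.
Ingeborg predeceased; the 1/5 allotted to Ingeborg's branch passes to Ingeborg's issue by representation.
The 1/5 is divided into 3 equal shares of 1/15 among Hallvard, Vidar, Solveig.
Hallvard is living and takes 1/15.
Vidar is living and takes 1/15.
Solveig is living and takes 1/15.

Asgeir 1/5; Gudrun 1/10; Hallvard 1/15; Kolbein 1/10; Njord 1/5; Solveig 1/15; Trygve 1/5; Vidar 1/15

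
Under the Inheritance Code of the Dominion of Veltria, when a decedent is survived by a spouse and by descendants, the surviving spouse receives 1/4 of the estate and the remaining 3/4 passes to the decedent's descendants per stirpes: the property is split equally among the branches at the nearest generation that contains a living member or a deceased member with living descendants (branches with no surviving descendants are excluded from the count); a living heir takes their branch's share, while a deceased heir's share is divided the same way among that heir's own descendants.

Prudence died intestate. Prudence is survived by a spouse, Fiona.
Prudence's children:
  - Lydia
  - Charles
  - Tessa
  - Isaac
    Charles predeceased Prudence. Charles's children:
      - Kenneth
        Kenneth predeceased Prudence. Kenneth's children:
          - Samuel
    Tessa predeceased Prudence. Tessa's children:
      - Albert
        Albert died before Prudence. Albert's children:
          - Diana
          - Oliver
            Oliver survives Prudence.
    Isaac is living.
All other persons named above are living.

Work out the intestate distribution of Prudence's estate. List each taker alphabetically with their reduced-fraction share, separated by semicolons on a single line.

Diana 3/32; Fiona 1/4; Isaac 3/16; Lydia 3/16; Oliver 3/32; Samuel 3/16

Fiona, as surviving spouse, takes 1/4.
The remaining 3/4 passes to Prudence's descendants per stirpes.
The 3/4 is divided into 4 equal shares of 3/16 among Lydia, Charles, Tessa, Isaac.
Lydia is living and takes 3/16.
Charles predeceased; the 3/16 allotted to Charles's branch passes to Charles's issue by representation.
Kenneth's line is the sole branch at this level, so the full 3/16 passes to Kenneth's issue by representation.
Samuel is the sole taker at this level and receives the full 3/16.
Tessa predeceased; the 3/16 allotted to Tessa's branch passes to Tessa's issue by representation.
Albert's line is the sole branch at this level, so the full 3/16 passes to Albert's issue by representation.
The 3/16 is divided into 2 equal shares of 3/32 among Diana, Oliver.
Diana is living and takes 3/32.
Oliver is living and takes 3/32.
Isaac is living and takes 3/16.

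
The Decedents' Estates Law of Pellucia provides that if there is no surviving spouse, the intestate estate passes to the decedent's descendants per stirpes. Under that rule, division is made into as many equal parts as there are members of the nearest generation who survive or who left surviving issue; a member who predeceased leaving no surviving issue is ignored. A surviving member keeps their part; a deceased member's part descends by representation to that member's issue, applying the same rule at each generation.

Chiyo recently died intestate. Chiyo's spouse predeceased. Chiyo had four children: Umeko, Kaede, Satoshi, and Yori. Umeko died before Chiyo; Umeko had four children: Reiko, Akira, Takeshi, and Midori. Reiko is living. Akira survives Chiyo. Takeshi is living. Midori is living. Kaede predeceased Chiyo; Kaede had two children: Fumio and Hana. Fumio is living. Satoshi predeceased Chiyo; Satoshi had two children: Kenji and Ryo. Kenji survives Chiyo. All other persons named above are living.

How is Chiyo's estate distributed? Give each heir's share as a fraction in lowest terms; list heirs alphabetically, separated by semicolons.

Akira 1/16; Fumio 1/8; Hana 1/8; Kenji 1/8; Midori 1/16; Reiko 1/16; Ryo 1/8; Takeshi 1/16; Yori 1/4

There is no surviving spouse, so the entire estate passes to Chiyo's descendants per stirpes.
The estate is divided into 4 equal shares of 1/4 among Umeko, Kaede, Satoshi, Yori.
Umeko predeceased; the 1/4 allotted to Umeko's branch passes to Umeko's issue by representation.
The 1/4 is divided into 4 equal shares of 1/16 among Reiko, Akira, Takeshi, Midori.
Reiko is living and takes 1/16.
Akira is living and takes 1/16.
Takeshi is living and takes 1/16.
Midori is living and takes 1/16.
Kaede predeceased; the 1/4 allotted to Kaede's branch passes to Kaede's issue by representation.
The 1/4 is divided into 2 equal shares of 1/8 among Fumio, Hana.
Fumio is living and takes 1/8.
Hana is living and takes 1/8.
Satoshi predeceased; the 1/4 allotted to Satoshi's branch passes to Satoshi's issue by representation.
The 1/4 is divided into 2 equal shares of 1/8 among Kenji, Ryo.
Kenji is living and takes 1/8.
Ryo is living and takes 1/8.
Yori is living and takes 1/4.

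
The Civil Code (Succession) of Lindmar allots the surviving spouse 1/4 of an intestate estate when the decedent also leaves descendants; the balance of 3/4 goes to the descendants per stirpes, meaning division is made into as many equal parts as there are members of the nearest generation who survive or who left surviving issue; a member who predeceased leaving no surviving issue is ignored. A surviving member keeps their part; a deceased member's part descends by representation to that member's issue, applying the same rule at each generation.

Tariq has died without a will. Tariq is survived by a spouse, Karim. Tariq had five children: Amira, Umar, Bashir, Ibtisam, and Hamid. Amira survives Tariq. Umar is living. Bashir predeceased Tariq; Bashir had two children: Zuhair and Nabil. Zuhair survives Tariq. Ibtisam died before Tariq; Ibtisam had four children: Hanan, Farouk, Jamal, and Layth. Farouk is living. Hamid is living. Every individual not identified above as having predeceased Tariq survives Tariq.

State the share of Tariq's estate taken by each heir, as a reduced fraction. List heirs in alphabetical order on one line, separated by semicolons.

Amira 3/20; Farouk 3/80; Hamid 3/20; Hanan 3/80; Jamal 3/80; Karim 1/4; Layth 3/80; Nabil 3/40; Umar 3/20; Zuhair 3/40

Karim, as surviving spouse, takes 1/4.
The remaining 3/4 passes to Tariq's descendants per stirpes.
The 3/4 is divided into 5 equal shares of 3/20 among Amira, Umar, Bashir, Ibtisam, Hamid.
Amira is living and takes 3/20.
Umar is living and takes 3/20.
Bashir predeceased; the 3/20 allotted to Bashir's branch passes to Bashir's issue by representation.
The 3/20 is divided into 2 equal shares of 3/40 among Zuhair, Nabil.
Zuhair is living and takes 3/40.
Nabil is living and takes 3/40.
Ibtisam predeceased; the 3/20 allotted to Ibtisam's branch passes to Ibtisam's issue by representation.
The 3/20 is divided into 4 equal shares of 3/80 among Hanan, Farouk, Jamal, Layth.
Hanan is living and takes 3/80.
Farouk is living and takes 3/80.
Jamal is living and takes 3/80.
Layth is living and takes 3/80.
Hamid is living and takes 3/20.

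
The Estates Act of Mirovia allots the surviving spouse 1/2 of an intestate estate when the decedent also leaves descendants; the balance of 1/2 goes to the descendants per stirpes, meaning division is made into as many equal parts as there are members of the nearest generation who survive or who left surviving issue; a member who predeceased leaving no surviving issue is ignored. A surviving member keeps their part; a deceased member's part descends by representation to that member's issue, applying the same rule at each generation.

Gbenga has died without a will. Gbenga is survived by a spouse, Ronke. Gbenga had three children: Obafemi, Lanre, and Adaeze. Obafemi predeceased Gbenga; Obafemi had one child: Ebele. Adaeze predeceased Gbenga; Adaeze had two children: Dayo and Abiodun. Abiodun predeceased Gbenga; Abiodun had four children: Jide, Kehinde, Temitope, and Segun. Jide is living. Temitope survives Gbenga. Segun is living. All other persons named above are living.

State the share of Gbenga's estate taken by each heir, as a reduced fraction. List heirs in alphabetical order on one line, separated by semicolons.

Ronke, as surviving spouse, takes 1/2.
The remaining 1/2 passes to Gbenga's descendants per stirpes.
The 1/2 is divided into 3 equal shares of 1/6 among Obafemi, Lanre, Adaeze.
Obafemi predeceased; the 1/6 allotted to Obafemi's branch passes to Obafemi's issue by representation.
Ebele is the sole taker at this level and receives the full 1/6.
Lanre is living and takes 1/6.
Adaeze predeceased; the 1/6 allotted to Adaeze's branch passes to Adaeze's issue by representation.
The 1/6 is divided into 2 equal shares of 1/12 among Dayo, Abiodun.
Dayo is living and takes 1/12.
Abiodun predeceased; the 1/12 allotted to Abiodun's branch passes to Abiodun's issue by representation.
The 1/12 is divided into 4 equal shares of 1/48 among Jide, Kehinde, Temitope, Segun.
Jide is living and takes 1/48.
Kehinde is living and takes 1/48.
Temitope is living and takes 1/48.
Segun is living and takes 1/48.

Dayo 1/12; Ebele 1/6; Jide 1/48; Kehinde 1/48; Lanre 1/6; Ronke 1/2; Segun 1/48; Temitope 1/48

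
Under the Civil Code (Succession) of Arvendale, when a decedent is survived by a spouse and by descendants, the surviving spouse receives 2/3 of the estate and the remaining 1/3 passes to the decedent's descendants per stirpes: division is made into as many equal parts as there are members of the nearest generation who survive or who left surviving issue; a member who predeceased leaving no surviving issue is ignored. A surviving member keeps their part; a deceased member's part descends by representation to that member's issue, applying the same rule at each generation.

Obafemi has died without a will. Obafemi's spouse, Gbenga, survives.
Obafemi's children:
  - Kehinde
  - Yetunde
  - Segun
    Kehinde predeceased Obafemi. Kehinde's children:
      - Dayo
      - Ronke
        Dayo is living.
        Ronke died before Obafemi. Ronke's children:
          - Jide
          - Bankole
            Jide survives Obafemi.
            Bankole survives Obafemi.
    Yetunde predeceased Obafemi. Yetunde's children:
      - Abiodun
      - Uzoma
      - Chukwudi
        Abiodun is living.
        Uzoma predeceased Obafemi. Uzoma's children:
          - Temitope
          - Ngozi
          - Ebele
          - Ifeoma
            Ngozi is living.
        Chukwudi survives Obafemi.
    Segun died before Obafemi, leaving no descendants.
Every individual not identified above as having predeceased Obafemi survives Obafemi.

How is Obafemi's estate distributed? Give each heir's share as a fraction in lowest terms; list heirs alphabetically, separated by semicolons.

Abiodun 1/18; Bankole 1/24; Chukwudi 1/18; Dayo 1/12; Ebele 1/72; Gbenga 2/3; Ifeoma 1/72; Jide 1/24; Ngozi 1/72; Temitope 1/72

Gbenga, as surviving spouse, takes 2/3.
The remaining 1/3 passes to Obafemi's descendants per stirpes.
Segun left no surviving issue, so that branch lapses and is disregarded.
The 1/3 is divided into 2 equal shares of 1/6 among Kehinde, Yetunde.
Kehinde predeceased; the 1/6 allotted to Kehinde's branch passes to Kehinde's issue by representation.
The 1/6 is divided into 2 equal shares of 1/12 among Dayo, Ronke.
Dayo is living and takes 1/12.
Ronke predeceased; the 1/12 allotted to Ronke's branch passes to Ronke's issue by representation.
The 1/12 is divided into 2 equal shares of 1/24 among Jide, Bankole.
Jide is living and takes 1/24.
Bankole is living and takes 1/24.
Yetunde predeceased; the 1/6 allotted to Yetunde's branch passes to Yetunde's issue by representation.
The 1/6 is divided into 3 equal shares of 1/18 among Abiodun, Uzoma, Chukwudi.
Abiodun is living and takes 1/18.
Uzoma predeceased; the 1/18 allotted to Uzoma's branch passes to Uzoma's issue by representation.
The 1/18 is divided into 4 equal shares of 1/72 among Temitope, Ngozi, Ebele, Ifeoma.
Temitope is living and takes 1/72.
Ngozi is living and takes 1/72.
Ebele is living and takes 1/72.
Ifeoma is living and takes 1/72.
Chukwudi is living and takes 1/18.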